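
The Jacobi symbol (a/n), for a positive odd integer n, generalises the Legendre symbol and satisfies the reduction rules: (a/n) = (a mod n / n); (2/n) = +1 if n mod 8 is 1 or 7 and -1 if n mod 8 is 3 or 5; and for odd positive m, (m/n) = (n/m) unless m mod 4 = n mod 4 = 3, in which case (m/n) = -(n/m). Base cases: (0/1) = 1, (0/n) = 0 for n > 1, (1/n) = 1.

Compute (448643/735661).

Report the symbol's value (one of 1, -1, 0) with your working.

-1

flip (448643/735661) -> (735661/448643): both odd, 448643 mod 4 = 3, 735661 mod 4 = 1, so the flip contributes +1; sign now +1
(735661/448643): 735661 mod 448643 = 287018, so (735661/448643) = (287018/448643)
factor out 2^1: 287018 = 2^1·143509; with 448643 mod 8 = 3, (2/448643) = -1; sign now -1; continue with (143509/448643)
flip (143509/448643) -> (448643/143509): both odd, 143509 mod 4 = 1, 448643 mod 4 = 3, so the flip contributes +1; sign now -1
(448643/143509): 448643 mod 143509 = 18116, so (448643/143509) = (18116/143509)
factor out 2^2: 18116 = 2^2·4529; with 143509 mod 8 = 5, (2/143509) = -1; sign now -1; continue with (4529/143509)
flip (4529/143509) -> (143509/4529): both odd, 4529 mod 4 = 1, 143509 mod 4 = 1, so the flip contributes +1; sign now -1
(143509/4529): 143509 mod 4529 = 3110, so (143509/4529) = (3110/4529)
factor out 2^1: 3110 = 2^1·1555; with 4529 mod 8 = 1, (2/4529) = +1; sign now -1; continue with (1555/4529)
flip (1555/4529) -> (4529/1555): both odd, 1555 mod 4 = 3, 4529 mod 4 = 1, so the flip contributes +1; sign now -1
(4529/1555): 4529 mod 1555 = 1419, so (4529/1555) = (1419/1555)
flip (1419/1555) -> (1555/1419): both odd, 1419 mod 4 = 3, 1555 mod 4 = 3, so the flip contributes -1; sign now +1
(1555/1419): 1555 mod 1419 = 136, so (1555/1419) = (136/1419)
factor out 2^3: 136 = 2^3·17; with 1419 mod 8 = 3, (2/1419) = -1; sign now -1; continue with (17/1419)
flip (17/1419) -> (1419/17): both odd, 17 mod 4 = 1, 1419 mod 4 = 3, so the flip contributes +1; sign now -1
(1419/17): 1419 mod 17 = 8, so (1419/17) = (8/17)
factor out 2^3: 8 = 2^3·1; with 17 mod 8 = 1, (2/17) = +1; sign now -1; continue with (1/17)
reached (1/17) = 1, so the symbol is -1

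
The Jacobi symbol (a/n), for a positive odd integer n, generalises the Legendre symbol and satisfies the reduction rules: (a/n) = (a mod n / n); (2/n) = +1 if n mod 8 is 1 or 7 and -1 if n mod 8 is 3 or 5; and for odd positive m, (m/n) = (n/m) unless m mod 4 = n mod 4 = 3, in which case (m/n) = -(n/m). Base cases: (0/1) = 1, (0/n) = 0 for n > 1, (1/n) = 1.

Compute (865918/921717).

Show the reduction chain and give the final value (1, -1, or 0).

1

865918 = 2^1·432959; (2/921717) = -1 since 921717 mod 8 = 5, so (865918/921717) = (-1)^1·(432959/921717); sign now -1
reciprocity: (432959/921717) = +1·(921717/432959) since 432959 mod 4 = 3, 921717 mod 4 = 1; sign now -1
(921717/432959) = (55799/432959)   [reduce mod 432959]
reciprocity: (55799/432959) = -1·(432959/55799) since 55799 mod 4 = 3, 432959 mod 4 = 3; sign now +1
(432959/55799) = (42366/55799)   [reduce mod 55799]
42366 = 2^1·21183; (2/55799) = +1 since 55799 mod 8 = 7, so (42366/55799) = (+1)^1·(21183/55799); sign now +1
reciprocity: (21183/55799) = -1·(55799/21183) since 21183 mod 4 = 3, 55799 mod 4 = 3; sign now -1
(55799/21183) = (13433/21183)   [reduce mod 21183]
reciprocity: (13433/21183) = +1·(21183/13433) since 13433 mod 4 = 1, 21183 mod 4 = 3; sign now -1
(21183/13433) = (7750/13433)   [reduce mod 13433]
7750 = 2^1·3875; (2/13433) = +1 since 13433 mod 8 = 1, so (7750/13433) = (+1)^1·(3875/13433); sign now -1
reciprocity: (3875/13433) = +1·(13433/3875) since 3875 mod 4 = 3, 13433 mod 4 = 1; sign now -1
(13433/3875) = (1808/3875)   [reduce mod 3875]
1808 = 2^4·113; (2/3875) = -1 since 3875 mod 8 = 3, so (1808/3875) = (-1)^4·(113/3875); sign now -1
reciprocity: (113/3875) = +1·(3875/113) since 113 mod 4 = 1, 3875 mod 4 = 3; sign now -1
(3875/113) = (33/113)   [reduce mod 113]
reciprocity: (33/113) = +1·(113/33) since 33 mod 4 = 1, 113 mod 4 = 1; sign now -1
(113/33) = (14/33)   [reduce mod 33]
14 = 2^1·7; (2/33) = +1 since 33 mod 8 = 1, so (14/33) = (+1)^1·(7/33); sign now -1
reciprocity: (7/33) = +1·(33/7) since 7 mod 4 = 3, 33 mod 4 = 1; sign now -1
(33/7) = (5/7)   [reduce mod 7]
reciprocity: (5/7) = +1·(7/5) since 5 mod 4 = 1, 7 mod 4 = 3; sign now -1
(7/5) = (2/5)   [reduce mod 5]
2 = 2^1·1; (2/5) = -1 since 5 mod 8 = 5, so (2/5) = (-1)^1·(1/5); sign now +1
(1/5) = 1; final value = sign = +1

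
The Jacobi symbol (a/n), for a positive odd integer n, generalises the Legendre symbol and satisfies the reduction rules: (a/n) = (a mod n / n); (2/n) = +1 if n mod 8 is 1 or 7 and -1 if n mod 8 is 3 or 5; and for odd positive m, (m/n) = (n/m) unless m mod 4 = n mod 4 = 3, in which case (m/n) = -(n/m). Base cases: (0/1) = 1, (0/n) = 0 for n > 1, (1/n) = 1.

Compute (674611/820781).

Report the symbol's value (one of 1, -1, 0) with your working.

flip (674611/820781) -> (820781/674611): both odd, 674611 mod 4 = 3, 820781 mod 4 = 1, so the flip contributes +1; sign now +1
(820781/674611): 820781 mod 674611 = 146170, so (820781/674611) = (146170/674611)
factor out 2^1: 146170 = 2^1·73085; with 674611 mod 8 = 3, (2/674611) = -1; sign now -1; continue with (73085/674611)
flip (73085/674611) -> (674611/73085): both odd, 73085 mod 4 = 1, 674611 mod 4 = 3, so the flip contributes +1; sign now -1
(674611/73085): 674611 mod 73085 = 16846, so (674611/73085) = (16846/73085)
factor out 2^1: 16846 = 2^1·8423; with 73085 mod 8 = 5, (2/73085) = -1; sign now +1; continue with (8423/73085)
flip (8423/73085) -> (73085/8423): both odd, 8423 mod 4 = 3, 73085 mod 4 = 1, so the flip contributes +1; sign now +1
(73085/8423): 73085 mod 8423 = 5701, so (73085/8423) = (5701/8423)
flip (5701/8423) -> (8423/5701): both odd, 5701 mod 4 = 1, 8423 mod 4 = 3, so the flip contributes +1; sign now +1
(8423/5701): 8423 mod 5701 = 2722, so (8423/5701) = (2722/5701)
factor out 2^1: 2722 = 2^1·1361; with 5701 mod 8 = 5, (2/5701) = -1; sign now -1; continue with (1361/5701)
flip (1361/5701) -> (5701/1361): both odd, 1361 mod 4 = 1, 5701 mod 4 = 1, so the flip contributes +1; sign now -1
(5701/1361): 5701 mod 1361 = 257, so (5701/1361) = (257/1361)
flip (257/1361) -> (1361/257): both odd, 257 mod 4 = 1, 1361 mod 4 = 1, so the flip contributes +1; sign now -1
(1361/257): 1361 mod 257 = 76, so (1361/257) = (76/257)
factor out 2^2: 76 = 2^2·19; with 257 mod 8 = 1, (2/257) = +1; sign now -1; continue with (19/257)
flip (19/257) -> (257/19): both odd, 19 mod 4 = 3, 257 mod 4 = 1, so the flip contributes +1; sign now -1
(257/19): 257 mod 19 = 10, so (257/19) = (10/19)
factor out 2^1: 10 = 2^1·5; with 19 mod 8 = 3, (2/19) = -1; sign now +1; continue with (5/19)
flip (5/19) -> (19/5): both odd, 5 mod 4 = 1, 19 mod 4 = 3, so the flip contributes +1; sign now +1
(19/5): 19 mod 5 = 4, so (19/5) = (4/5)
factor out 2^2: 4 = 2^2·1; with 5 mod 8 = 5, (2/5) = -1; sign now +1; continue with (1/5)
reached (1/5) = 1, so the symbol is +1

1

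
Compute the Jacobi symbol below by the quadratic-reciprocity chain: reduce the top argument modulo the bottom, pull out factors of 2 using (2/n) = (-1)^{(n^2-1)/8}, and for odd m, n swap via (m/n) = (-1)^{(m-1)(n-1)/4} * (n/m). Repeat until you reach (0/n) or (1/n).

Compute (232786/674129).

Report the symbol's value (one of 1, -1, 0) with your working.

factor out 2^1: 232786 = 2^1·116393; with 674129 mod 8 = 1, (2/674129) = +1; sign now +1; continue with (116393/674129)
flip (116393/674129) -> (674129/116393): both odd, 116393 mod 4 = 1, 674129 mod 4 = 1, so the flip contributes +1; sign now +1
(674129/116393): 674129 mod 116393 = 92164, so (674129/116393) = (92164/116393)
factor out 2^2: 92164 = 2^2·23041; with 116393 mod 8 = 1, (2/116393) = +1; sign now +1; continue with (23041/116393)
flip (23041/116393) -> (116393/23041): both odd, 23041 mod 4 = 1, 116393 mod 4 = 1, so the flip contributes +1; sign now +1
(116393/23041): 116393 mod 23041 = 1188, so (116393/23041) = (1188/23041)
factor out 2^2: 1188 = 2^2·297; with 23041 mod 8 = 1, (2/23041) = +1; sign now +1; continue with (297/23041)
flip (297/23041) -> (23041/297): both odd, 297 mod 4 = 1, 23041 mod 4 = 1, so the flip contributes +1; sign now +1
(23041/297): 23041 mod 297 = 172, so (23041/297) = (172/297)
factor out 2^2: 172 = 2^2·43; with 297 mod 8 = 1, (2/297) = +1; sign now +1; continue with (43/297)
flip (43/297) -> (297/43): both odd, 43 mod 4 = 3, 297 mod 4 = 1, so the flip contributes +1; sign now +1
(297/43): 297 mod 43 = 39, so (297/43) = (39/43)
flip (39/43) -> (43/39): both odd, 39 mod 4 = 3, 43 mod 4 = 3, so the flip contributes -1; sign now -1
(43/39): 43 mod 39 = 4, so (43/39) = (4/39)
factor out 2^2: 4 = 2^2·1; with 39 mod 8 = 7, (2/39) = +1; sign now -1; continue with (1/39)
reached (1/39) = 1, so the symbol is -1

-1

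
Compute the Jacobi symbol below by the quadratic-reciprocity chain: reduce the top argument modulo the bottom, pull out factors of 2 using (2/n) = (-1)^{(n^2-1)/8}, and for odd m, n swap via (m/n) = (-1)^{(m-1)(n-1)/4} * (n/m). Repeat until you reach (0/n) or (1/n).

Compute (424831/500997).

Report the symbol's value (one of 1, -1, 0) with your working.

-1

reciprocity: (424831/500997) = +1·(500997/424831) since 424831 mod 4 = 3, 500997 mod 4 = 1; sign now +1
(500997/424831) = (76166/424831)   [reduce mod 424831]
76166 = 2^1·38083; (2/424831) = +1 since 424831 mod 8 = 7, so (76166/424831) = (+1)^1·(38083/424831); sign now +1
reciprocity: (38083/424831) = -1·(424831/38083) since 38083 mod 4 = 3, 424831 mod 4 = 3; sign now -1
(424831/38083) = (5918/38083)   [reduce mod 38083]
5918 = 2^1·2959; (2/38083) = -1 since 38083 mod 8 = 3, so (5918/38083) = (-1)^1·(2959/38083); sign now +1
reciprocity: (2959/38083) = -1·(38083/2959) since 2959 mod 4 = 3, 38083 mod 4 = 3; sign now -1
(38083/2959) = (2575/2959)   [reduce mod 2959]
reciprocity: (2575/2959) = -1·(2959/2575) since 2575 mod 4 = 3, 2959 mod 4 = 3; sign now +1
(2959/2575) = (384/2575)   [reduce mod 2575]
384 = 2^7·3; (2/2575) = +1 since 2575 mod 8 = 7, so (384/2575) = (+1)^7·(3/2575); sign now +1
reciprocity: (3/2575) = -1·(2575/3) since 3 mod 4 = 3, 2575 mod 4 = 3; sign now -1
(2575/3) = (1/3)   [reduce mod 3]
(1/3) = 1; final value = sign = -1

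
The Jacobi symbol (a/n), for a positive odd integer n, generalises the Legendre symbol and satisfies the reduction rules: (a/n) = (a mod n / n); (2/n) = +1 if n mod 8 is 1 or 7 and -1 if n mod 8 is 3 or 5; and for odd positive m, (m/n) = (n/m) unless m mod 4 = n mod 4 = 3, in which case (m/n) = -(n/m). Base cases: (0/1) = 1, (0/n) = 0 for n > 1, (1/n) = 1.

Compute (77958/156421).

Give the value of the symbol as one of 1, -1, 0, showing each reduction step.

1

77958 = 2^1·38979; (2/156421) = -1 since 156421 mod 8 = 5, so (77958/156421) = (-1)^1·(38979/156421); sign now -1
reciprocity: (38979/156421) = +1·(156421/38979) since 38979 mod 4 = 3, 156421 mod 4 = 1; sign now -1
(156421/38979) = (505/38979)   [reduce mod 38979]
reciprocity: (505/38979) = +1·(38979/505) since 505 mod 4 = 1, 38979 mod 4 = 3; sign now -1
(38979/505) = (94/505)   [reduce mod 505]
94 = 2^1·47; (2/505) = +1 since 505 mod 8 = 1, so (94/505) = (+1)^1·(47/505); sign now -1
reciprocity: (47/505) = +1·(505/47) since 47 mod 4 = 3, 505 mod 4 = 1; sign now -1
(505/47) = (35/47)   [reduce mod 47]
reciprocity: (35/47) = -1·(47/35) since 35 mod 4 = 3, 47 mod 4 = 3; sign now +1
(47/35) = (12/35)   [reduce mod 35]
12 = 2^2·3; (2/35) = -1 since 35 mod 8 = 3, so (12/35) = (-1)^2·(3/35); sign now +1
reciprocity: (3/35) = -1·(35/3) since 3 mod 4 = 3, 35 mod 4 = 3; sign now -1
(35/3) = (2/3)   [reduce mod 3]
2 = 2^1·1; (2/3) = -1 since 3 mod 8 = 3, so (2/3) = (-1)^1·(1/3); sign now +1
(1/3) = 1; final value = sign = +1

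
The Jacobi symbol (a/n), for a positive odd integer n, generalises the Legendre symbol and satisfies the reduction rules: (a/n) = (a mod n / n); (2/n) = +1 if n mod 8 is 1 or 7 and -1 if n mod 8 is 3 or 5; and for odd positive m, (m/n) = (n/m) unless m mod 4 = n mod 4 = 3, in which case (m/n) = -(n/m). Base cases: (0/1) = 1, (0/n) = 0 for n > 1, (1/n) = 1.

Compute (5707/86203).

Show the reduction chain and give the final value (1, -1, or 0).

0

reciprocity: (5707/86203) = -1·(86203/5707) since 5707 mod 4 = 3, 86203 mod 4 = 3; sign now -1
(86203/5707) = (598/5707)   [reduce mod 5707]
598 = 2^1·299; (2/5707) = -1 since 5707 mod 8 = 3, so (598/5707) = (-1)^1·(299/5707); sign now +1
reciprocity: (299/5707) = -1·(5707/299) since 299 mod 4 = 3, 5707 mod 4 = 3; sign now -1
(5707/299) = (26/299)   [reduce mod 299]
26 = 2^1·13; (2/299) = -1 since 299 mod 8 = 3, so (26/299) = (-1)^1·(13/299); sign now +1
reciprocity: (13/299) = +1·(299/13) since 13 mod 4 = 1, 299 mod 4 = 3; sign now +1
(299/13) = (0/13)   [reduce mod 13]
(0/13) = 0   [gcd(a, n) > 1]; final value = 0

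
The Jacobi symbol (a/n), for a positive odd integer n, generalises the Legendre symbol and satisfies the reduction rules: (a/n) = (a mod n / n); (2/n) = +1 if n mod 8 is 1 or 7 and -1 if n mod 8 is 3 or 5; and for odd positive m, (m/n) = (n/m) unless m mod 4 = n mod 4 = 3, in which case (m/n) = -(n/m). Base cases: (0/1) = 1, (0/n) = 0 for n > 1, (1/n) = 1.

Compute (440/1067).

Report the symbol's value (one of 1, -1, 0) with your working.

440 = 2^3·55; (2/1067) = -1 since 1067 mod 8 = 3, so (440/1067) = (-1)^3·(55/1067); sign now -1
reciprocity: (55/1067) = -1·(1067/55) since 55 mod 4 = 3, 1067 mod 4 = 3; sign now +1
(1067/55) = (22/55)   [reduce mod 55]
22 = 2^1·11; (2/55) = +1 since 55 mod 8 = 7, so (22/55) = (+1)^1·(11/55); sign now +1
reciprocity: (11/55) = -1·(55/11) since 11 mod 4 = 3, 55 mod 4 = 3; sign now -1
(55/11) = (0/11)   [reduce mod 11]
(0/11) = 0   [gcd(a, n) > 1]; final value = 0

0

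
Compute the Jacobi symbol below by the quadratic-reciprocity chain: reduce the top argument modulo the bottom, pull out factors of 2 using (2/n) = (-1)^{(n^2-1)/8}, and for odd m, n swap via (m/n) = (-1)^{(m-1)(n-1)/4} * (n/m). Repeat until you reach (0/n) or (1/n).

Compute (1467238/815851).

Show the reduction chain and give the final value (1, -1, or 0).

-1

(1467238/815851) = (651387/815851)   [reduce mod 815851]
reciprocity: (651387/815851) = -1·(815851/651387) since 651387 mod 4 = 3, 815851 mod 4 = 3; sign now -1
(815851/651387) = (164464/651387)   [reduce mod 651387]
164464 = 2^4·10279; (2/651387) = -1 since 651387 mod 8 = 3, so (164464/651387) = (-1)^4·(10279/651387); sign now -1
reciprocity: (10279/651387) = -1·(651387/10279) since 10279 mod 4 = 3, 651387 mod 4 = 3; sign now +1
(651387/10279) = (3810/10279)   [reduce mod 10279]
3810 = 2^1·1905; (2/10279) = +1 since 10279 mod 8 = 7, so (3810/10279) = (+1)^1·(1905/10279); sign now +1
reciprocity: (1905/10279) = +1·(10279/1905) since 1905 mod 4 = 1, 10279 mod 4 = 3; sign now +1
(10279/1905) = (754/1905)   [reduce mod 1905]
754 = 2^1·377; (2/1905) = +1 since 1905 mod 8 = 1, so (754/1905) = (+1)^1·(377/1905); sign now +1
reciprocity: (377/1905) = +1·(1905/377) since 377 mod 4 = 1, 1905 mod 4 = 1; sign now +1
(1905/377) = (20/377)   [reduce mod 377]
20 = 2^2·5; (2/377) = +1 since 377 mod 8 = 1, so (20/377) = (+1)^2·(5/377); sign now +1
reciprocity: (5/377) = +1·(377/5) since 5 mod 4 = 1, 377 mod 4 = 1; sign now +1
(377/5) = (2/5)   [reduce mod 5]
2 = 2^1·1; (2/5) = -1 since 5 mod 8 = 5, so (2/5) = (-1)^1·(1/5); sign now -1
(1/5) = 1; final value = sign = -1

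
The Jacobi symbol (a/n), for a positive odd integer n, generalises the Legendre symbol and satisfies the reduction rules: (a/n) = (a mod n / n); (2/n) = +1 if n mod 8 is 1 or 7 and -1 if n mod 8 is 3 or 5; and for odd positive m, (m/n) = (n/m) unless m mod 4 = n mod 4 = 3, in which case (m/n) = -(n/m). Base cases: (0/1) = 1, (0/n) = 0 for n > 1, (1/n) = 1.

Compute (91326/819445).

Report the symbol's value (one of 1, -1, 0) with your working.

1

91326 = 2^1·45663; (2/819445) = -1 since 819445 mod 8 = 5, so (91326/819445) = (-1)^1·(45663/819445); sign now -1
reciprocity: (45663/819445) = +1·(819445/45663) since 45663 mod 4 = 3, 819445 mod 4 = 1; sign now -1
(819445/45663) = (43174/45663)   [reduce mod 45663]
43174 = 2^1·21587; (2/45663) = +1 since 45663 mod 8 = 7, so (43174/45663) = (+1)^1·(21587/45663); sign now -1
reciprocity: (21587/45663) = -1·(45663/21587) since 21587 mod 4 = 3, 45663 mod 4 = 3; sign now +1
(45663/21587) = (2489/21587)   [reduce mod 21587]
reciprocity: (2489/21587) = +1·(21587/2489) since 2489 mod 4 = 1, 21587 mod 4 = 3; sign now +1
(21587/2489) = (1675/2489)   [reduce mod 2489]
reciprocity: (1675/2489) = +1·(2489/1675) since 1675 mod 4 = 3, 2489 mod 4 = 1; sign now +1
(2489/1675) = (814/1675)   [reduce mod 1675]
814 = 2^1·407; (2/1675) = -1 since 1675 mod 8 = 3, so (814/1675) = (-1)^1·(407/1675); sign now -1
reciprocity: (407/1675) = -1·(1675/407) since 407 mod 4 = 3, 1675 mod 4 = 3; sign now +1
(1675/407) = (47/407)   [reduce mod 407]
reciprocity: (47/407) = -1·(407/47) since 47 mod 4 = 3, 407 mod 4 = 3; sign now -1
(407/47) = (31/47)   [reduce mod 47]
reciprocity: (31/47) = -1·(47/31) since 31 mod 4 = 3, 47 mod 4 = 3; sign now +1
(47/31) = (16/31)   [reduce mod 31]
16 = 2^4·1; (2/31) = +1 since 31 mod 8 = 7, so (16/31) = (+1)^4·(1/31); sign now +1
(1/31) = 1; final value = sign = +1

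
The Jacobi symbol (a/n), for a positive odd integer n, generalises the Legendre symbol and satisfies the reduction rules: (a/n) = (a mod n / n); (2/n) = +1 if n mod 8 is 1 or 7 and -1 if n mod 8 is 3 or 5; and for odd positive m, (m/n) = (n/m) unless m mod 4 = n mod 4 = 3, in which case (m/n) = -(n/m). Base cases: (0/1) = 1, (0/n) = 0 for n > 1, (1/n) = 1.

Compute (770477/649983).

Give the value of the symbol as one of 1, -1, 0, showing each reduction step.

-1

(770477/649983) = (120494/649983)   [reduce mod 649983]
120494 = 2^1·60247; (2/649983) = +1 since 649983 mod 8 = 7, so (120494/649983) = (+1)^1·(60247/649983); sign now +1
reciprocity: (60247/649983) = -1·(649983/60247) since 60247 mod 4 = 3, 649983 mod 4 = 3; sign now -1
(649983/60247) = (47513/60247)   [reduce mod 60247]
reciprocity: (47513/60247) = +1·(60247/47513) since 47513 mod 4 = 1, 60247 mod 4 = 3; sign now -1
(60247/47513) = (12734/47513)   [reduce mod 47513]
12734 = 2^1·6367; (2/47513) = +1 since 47513 mod 8 = 1, so (12734/47513) = (+1)^1·(6367/47513); sign now -1
reciprocity: (6367/47513) = +1·(47513/6367) since 6367 mod 4 = 3, 47513 mod 4 = 1; sign now -1
(47513/6367) = (2944/6367)   [reduce mod 6367]
2944 = 2^7·23; (2/6367) = +1 since 6367 mod 8 = 7, so (2944/6367) = (+1)^7·(23/6367); sign now -1
reciprocity: (23/6367) = -1·(6367/23) since 23 mod 4 = 3, 6367 mod 4 = 3; sign now +1
(6367/23) = (19/23)   [reduce mod 23]
reciprocity: (19/23) = -1·(23/19) since 19 mod 4 = 3, 23 mod 4 = 3; sign now -1
(23/19) = (4/19)   [reduce mod 19]
4 = 2^2·1; (2/19) = -1 since 19 mod 8 = 3, so (4/19) = (-1)^2·(1/19); sign now -1
(1/19) = 1; final value = sign = -1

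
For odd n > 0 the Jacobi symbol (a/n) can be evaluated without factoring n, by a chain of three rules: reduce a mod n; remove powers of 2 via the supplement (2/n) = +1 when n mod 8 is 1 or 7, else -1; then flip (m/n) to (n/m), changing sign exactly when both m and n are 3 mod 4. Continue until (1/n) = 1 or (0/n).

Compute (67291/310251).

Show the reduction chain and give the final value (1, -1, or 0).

-1

flip (67291/310251) -> (310251/67291): both odd, 67291 mod 4 = 3, 310251 mod 4 = 3, so the flip contributes -1; sign now -1
(310251/67291): 310251 mod 67291 = 41087, so (310251/67291) = (41087/67291)
flip (41087/67291) -> (67291/41087): both odd, 41087 mod 4 = 3, 67291 mod 4 = 3, so the flip contributes -1; sign now +1
(67291/41087): 67291 mod 41087 = 26204, so (67291/41087) = (26204/41087)
factor out 2^2: 26204 = 2^2·6551; with 41087 mod 8 = 7, (2/41087) = +1; sign now +1; continue with (6551/41087)
flip (6551/41087) -> (41087/6551): both odd, 6551 mod 4 = 3, 41087 mod 4 = 3, so the flip contributes -1; sign now -1
(41087/6551): 41087 mod 6551 = 1781, so (41087/6551) = (1781/6551)
flip (1781/6551) -> (6551/1781): both odd, 1781 mod 4 = 1, 6551 mod 4 = 3, so the flip contributes +1; sign now -1
(6551/1781): 6551 mod 1781 = 1208, so (6551/1781) = (1208/1781)
factor out 2^3: 1208 = 2^3·151; with 1781 mod 8 = 5, (2/1781) = -1; sign now +1; continue with (151/1781)
flip (151/1781) -> (1781/151): both odd, 151 mod 4 = 3, 1781 mod 4 = 1, so the flip contributes +1; sign now +1
(1781/151): 1781 mod 151 = 120, so (1781/151) = (120/151)
factor out 2^3: 120 = 2^3·15; with 151 mod 8 = 7, (2/151) = +1; sign now +1; continue with (15/151)
flip (15/151) -> (151/15): both odd, 15 mod 4 = 3, 151 mod 4 = 3, so the flip contributes -1; sign now -1
(151/15): 151 mod 15 = 1, so (151/15) = (1/15)
reached (1/15) = 1, so the symbol is -1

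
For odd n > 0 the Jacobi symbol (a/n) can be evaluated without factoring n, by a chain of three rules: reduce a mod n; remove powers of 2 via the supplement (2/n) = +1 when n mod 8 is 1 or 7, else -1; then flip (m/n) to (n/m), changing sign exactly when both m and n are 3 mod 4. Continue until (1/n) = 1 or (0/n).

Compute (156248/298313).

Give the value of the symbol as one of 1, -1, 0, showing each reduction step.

1

factor out 2^3: 156248 = 2^3·19531; with 298313 mod 8 = 1, (2/298313) = +1; sign now +1; continue with (19531/298313)
flip (19531/298313) -> (298313/19531): both odd, 19531 mod 4 = 3, 298313 mod 4 = 1, so the flip contributes +1; sign now +1
(298313/19531): 298313 mod 19531 = 5348, so (298313/19531) = (5348/19531)
factor out 2^2: 5348 = 2^2·1337; with 19531 mod 8 = 3, (2/19531) = -1; sign now +1; continue with (1337/19531)
flip (1337/19531) -> (19531/1337): both odd, 1337 mod 4 = 1, 19531 mod 4 = 3, so the flip contributes +1; sign now +1
(19531/1337): 19531 mod 1337 = 813, so (19531/1337) = (813/1337)
flip (813/1337) -> (1337/813): both odd, 813 mod 4 = 1, 1337 mod 4 = 1, so the flip contributes +1; sign now +1
(1337/813): 1337 mod 813 = 524, so (1337/813) = (524/813)
factor out 2^2: 524 = 2^2·131; with 813 mod 8 = 5, (2/813) = -1; sign now +1; continue with (131/813)
flip (131/813) -> (813/131): both odd, 131 mod 4 = 3, 813 mod 4 = 1, so the flip contributes +1; sign now +1
(813/131): 813 mod 131 = 27, so (813/131) = (27/131)
flip (27/131) -> (131/27): both odd, 27 mod 4 = 3, 131 mod 4 = 3, so the flip contributes -1; sign now -1
(131/27): 131 mod 27 = 23, so (131/27) = (23/27)
flip (23/27) -> (27/23): both odd, 23 mod 4 = 3, 27 mod 4 = 3, so the flip contributes -1; sign now +1
(27/23): 27 mod 23 = 4, so (27/23) = (4/23)
factor out 2^2: 4 = 2^2·1; with 23 mod 8 = 7, (2/23) = +1; sign now +1; continue with (1/23)
reached (1/23) = 1, so the symbol is +1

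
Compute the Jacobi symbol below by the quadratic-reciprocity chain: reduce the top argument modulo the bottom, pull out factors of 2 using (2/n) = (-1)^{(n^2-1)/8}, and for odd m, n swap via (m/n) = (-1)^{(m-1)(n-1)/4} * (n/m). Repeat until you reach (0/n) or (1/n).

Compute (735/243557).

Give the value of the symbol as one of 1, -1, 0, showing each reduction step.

flip (735/243557) -> (243557/735): both odd, 735 mod 4 = 3, 243557 mod 4 = 1, so the flip contributes +1; sign now +1
(243557/735): 243557 mod 735 = 272, so (243557/735) = (272/735)
factor out 2^4: 272 = 2^4·17; with 735 mod 8 = 7, (2/735) = +1; sign now +1; continue with (17/735)
flip (17/735) -> (735/17): both odd, 17 mod 4 = 1, 735 mod 4 = 3, so the flip contributes +1; sign now +1
(735/17): 735 mod 17 = 4, so (735/17) = (4/17)
factor out 2^2: 4 = 2^2·1; with 17 mod 8 = 1, (2/17) = +1; sign now +1; continue with (1/17)
reached (1/17) = 1, so the symbol is +1

1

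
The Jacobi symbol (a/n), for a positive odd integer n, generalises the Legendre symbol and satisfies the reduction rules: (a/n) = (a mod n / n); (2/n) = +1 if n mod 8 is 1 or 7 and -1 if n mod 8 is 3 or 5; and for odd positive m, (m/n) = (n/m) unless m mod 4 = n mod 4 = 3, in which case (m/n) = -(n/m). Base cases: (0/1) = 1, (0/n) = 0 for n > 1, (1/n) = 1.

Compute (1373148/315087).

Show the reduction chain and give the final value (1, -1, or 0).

(1373148/315087): 1373148 mod 315087 = 112800, so (1373148/315087) = (112800/315087)
factor out 2^5: 112800 = 2^5·3525; with 315087 mod 8 = 7, (2/315087) = +1; sign now +1; continue with (3525/315087)
flip (3525/315087) -> (315087/3525): both odd, 3525 mod 4 = 1, 315087 mod 4 = 3, so the flip contributes +1; sign now +1
(315087/3525): 315087 mod 3525 = 1362, so (315087/3525) = (1362/3525)
factor out 2^1: 1362 = 2^1·681; with 3525 mod 8 = 5, (2/3525) = -1; sign now -1; continue with (681/3525)
flip (681/3525) -> (3525/681): both odd, 681 mod 4 = 1, 3525 mod 4 = 1, so the flip contributes +1; sign now -1
(3525/681): 3525 mod 681 = 120, so (3525/681) = (120/681)
factor out 2^3: 120 = 2^3·15; with 681 mod 8 = 1, (2/681) = +1; sign now -1; continue with (15/681)
flip (15/681) -> (681/15): both odd, 15 mod 4 = 3, 681 mod 4 = 1, so the flip contributes +1; sign now -1
(681/15): 681 mod 15 = 6, so (681/15) = (6/15)
factor out 2^1: 6 = 2^1·3; with 15 mod 8 = 7, (2/15) = +1; sign now -1; continue with (3/15)
flip (3/15) -> (15/3): both odd, 3 mod 4 = 3, 15 mod 4 = 3, so the flip contributes -1; sign now +1
(15/3): 15 mod 3 = 0, so (15/3) = (0/3)
reached (0/3); gcd(a, n) > 1, so (0/3) = 0 and the symbol is 0

0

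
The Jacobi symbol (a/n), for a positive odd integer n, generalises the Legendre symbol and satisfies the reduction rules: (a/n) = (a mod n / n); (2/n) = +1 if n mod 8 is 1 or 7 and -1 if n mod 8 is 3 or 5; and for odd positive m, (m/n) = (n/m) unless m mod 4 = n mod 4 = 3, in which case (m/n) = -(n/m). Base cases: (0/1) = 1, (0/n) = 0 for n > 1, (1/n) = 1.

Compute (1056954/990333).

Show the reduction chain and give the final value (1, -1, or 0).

0

(1056954/990333) = (66621/990333)   [reduce mod 990333]
reciprocity: (66621/990333) = +1·(990333/66621) since 66621 mod 4 = 1, 990333 mod 4 = 1; sign now +1
(990333/66621) = (57639/66621)   [reduce mod 66621]
reciprocity: (57639/66621) = +1·(66621/57639) since 57639 mod 4 = 3, 66621 mod 4 = 1; sign now +1
(66621/57639) = (8982/57639)   [reduce mod 57639]
8982 = 2^1·4491; (2/57639) = +1 since 57639 mod 8 = 7, so (8982/57639) = (+1)^1·(4491/57639); sign now +1
reciprocity: (4491/57639) = -1·(57639/4491) since 4491 mod 4 = 3, 57639 mod 4 = 3; sign now -1
(57639/4491) = (3747/4491)   [reduce mod 4491]
reciprocity: (3747/4491) = -1·(4491/3747) since 3747 mod 4 = 3, 4491 mod 4 = 3; sign now +1
(4491/3747) = (744/3747)   [reduce mod 3747]
744 = 2^3·93; (2/3747) = -1 since 3747 mod 8 = 3, so (744/3747) = (-1)^3·(93/3747); sign now -1
reciprocity: (93/3747) = +1·(3747/93) since 93 mod 4 = 1, 3747 mod 4 = 3; sign now -1
(3747/93) = (27/93)   [reduce mod 93]
reciprocity: (27/93) = +1·(93/27) since 27 mod 4 = 3, 93 mod 4 = 1; sign now -1
(93/27) = (12/27)   [reduce mod 27]
12 = 2^2·3; (2/27) = -1 since 27 mod 8 = 3, so (12/27) = (-1)^2·(3/27); sign now -1
reciprocity: (3/27) = -1·(27/3) since 3 mod 4 = 3, 27 mod 4 = 3; sign now +1
(27/3) = (0/3)   [reduce mod 3]
(0/3) = 0   [gcd(a, n) > 1]; final value = 0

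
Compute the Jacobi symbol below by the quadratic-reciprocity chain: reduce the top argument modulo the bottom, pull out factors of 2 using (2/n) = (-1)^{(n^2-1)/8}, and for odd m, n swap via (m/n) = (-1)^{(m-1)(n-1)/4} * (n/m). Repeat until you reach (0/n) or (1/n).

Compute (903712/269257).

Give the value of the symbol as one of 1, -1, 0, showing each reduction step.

-1

(903712/269257) = (95941/269257)   [reduce mod 269257]
reciprocity: (95941/269257) = +1·(269257/95941) since 95941 mod 4 = 1, 269257 mod 4 = 1; sign now +1
(269257/95941) = (77375/95941)   [reduce mod 95941]
reciprocity: (77375/95941) = +1·(95941/77375) since 77375 mod 4 = 3, 95941 mod 4 = 1; sign now +1
(95941/77375) = (18566/77375)   [reduce mod 77375]
18566 = 2^1·9283; (2/77375) = +1 since 77375 mod 8 = 7, so (18566/77375) = (+1)^1·(9283/77375); sign now +1
reciprocity: (9283/77375) = -1·(77375/9283) since 9283 mod 4 = 3, 77375 mod 4 = 3; sign now -1
(77375/9283) = (3111/9283)   [reduce mod 9283]
reciprocity: (3111/9283) = -1·(9283/3111) since 3111 mod 4 = 3, 9283 mod 4 = 3; sign now +1
(9283/3111) = (3061/3111)   [reduce mod 3111]
reciprocity: (3061/3111) = +1·(3111/3061) since 3061 mod 4 = 1, 3111 mod 4 = 3; sign now +1
(3111/3061) = (50/3061)   [reduce mod 3061]
50 = 2^1·25; (2/3061) = -1 since 3061 mod 8 = 5, so (50/3061) = (-1)^1·(25/3061); sign now -1
reciprocity: (25/3061) = +1·(3061/25) since 25 mod 4 = 1, 3061 mod 4 = 1; sign now -1
(3061/25) = (11/25)   [reduce mod 25]
reciprocity: (11/25) = +1·(25/11) since 11 mod 4 = 3, 25 mod 4 = 1; sign now -1
(25/11) = (3/11)   [reduce mod 11]
reciprocity: (3/11) = -1·(11/3) since 3 mod 4 = 3, 11 mod 4 = 3; sign now +1
(11/3) = (2/3)   [reduce mod 3]
2 = 2^1·1; (2/3) = -1 since 3 mod 8 = 3, so (2/3) = (-1)^1·(1/3); sign now -1
(1/3) = 1; final value = sign = -1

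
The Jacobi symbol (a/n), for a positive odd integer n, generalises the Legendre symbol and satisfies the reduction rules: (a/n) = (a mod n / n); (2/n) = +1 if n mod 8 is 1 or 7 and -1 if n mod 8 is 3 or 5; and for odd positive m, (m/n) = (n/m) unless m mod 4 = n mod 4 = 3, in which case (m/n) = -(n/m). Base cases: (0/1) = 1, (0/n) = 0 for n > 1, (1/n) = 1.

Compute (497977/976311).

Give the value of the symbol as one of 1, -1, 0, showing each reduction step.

-1

flip (497977/976311) -> (976311/497977): both odd, 497977 mod 4 = 1, 976311 mod 4 = 3, so the flip contributes +1; sign now +1
(976311/497977): 976311 mod 497977 = 478334, so (976311/497977) = (478334/497977)
factor out 2^1: 478334 = 2^1·239167; with 497977 mod 8 = 1, (2/497977) = +1; sign now +1; continue with (239167/497977)
flip (239167/497977) -> (497977/239167): both odd, 239167 mod 4 = 3, 497977 mod 4 = 1, so the flip contributes +1; sign now +1
(497977/239167): 497977 mod 239167 = 19643, so (497977/239167) = (19643/239167)
flip (19643/239167) -> (239167/19643): both odd, 19643 mod 4 = 3, 239167 mod 4 = 3, so the flip contributes -1; sign now -1
(239167/19643): 239167 mod 19643 = 3451, so (239167/19643) = (3451/19643)
flip (3451/19643) -> (19643/3451): both odd, 3451 mod 4 = 3, 19643 mod 4 = 3, so the flip contributes -1; sign now +1
(19643/3451): 19643 mod 3451 = 2388, so (19643/3451) = (2388/3451)
factor out 2^2: 2388 = 2^2·597; with 3451 mod 8 = 3, (2/3451) = -1; sign now +1; continue with (597/3451)
flip (597/3451) -> (3451/597): both odd, 597 mod 4 = 1, 3451 mod 4 = 3, so the flip contributes +1; sign now +1
(3451/597): 3451 mod 597 = 466, so (3451/597) = (466/597)
factor out 2^1: 466 = 2^1·233; with 597 mod 8 = 5, (2/597) = -1; sign now -1; continue with (233/597)
flip (233/597) -> (597/233): both odd, 233 mod 4 = 1, 597 mod 4 = 1, so the flip contributes +1; sign now -1
(597/233): 597 mod 233 = 131, so (597/233) = (131/233)
flip (131/233) -> (233/131): both odd, 131 mod 4 = 3, 233 mod 4 = 1, so the flip contributes +1; sign now -1
(233/131): 233 mod 131 = 102, so (233/131) = (102/131)
factor out 2^1: 102 = 2^1·51; with 131 mod 8 = 3, (2/131) = -1; sign now +1; continue with (51/131)
flip (51/131) -> (131/51): both odd, 51 mod 4 = 3, 131 mod 4 = 3, so the flip contributes -1; sign now -1
(131/51): 131 mod 51 = 29, so (131/51) = (29/51)
flip (29/51) -> (51/29): both odd, 29 mod 4 = 1, 51 mod 4 = 3, so the flip contributes +1; sign now -1
(51/29): 51 mod 29 = 22, so (51/29) = (22/29)
factor out 2^1: 22 = 2^1·11; with 29 mod 8 = 5, (2/29) = -1; sign now +1; continue with (11/29)
flip (11/29) -> (29/11): both odd, 11 mod 4 = 3, 29 mod 4 = 1, so the flip contributes +1; sign now +1
(29/11): 29 mod 11 = 7, so (29/11) = (7/11)
flip (7/11) -> (11/7): both odd, 7 mod 4 = 3, 11 mod 4 = 3, so the flip contributes -1; sign now -1
(11/7): 11 mod 7 = 4, so (11/7) = (4/7)
factor out 2^2: 4 = 2^2·1; with 7 mod 8 = 7, (2/7) = +1; sign now -1; continue with (1/7)
reached (1/7) = 1, so the symbol is -1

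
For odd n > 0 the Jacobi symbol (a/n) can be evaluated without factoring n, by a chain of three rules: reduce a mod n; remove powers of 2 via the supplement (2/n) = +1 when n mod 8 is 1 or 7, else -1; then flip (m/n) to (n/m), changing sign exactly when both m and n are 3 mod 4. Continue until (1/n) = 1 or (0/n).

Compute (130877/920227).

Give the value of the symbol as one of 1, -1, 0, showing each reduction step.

reciprocity: (130877/920227) = +1·(920227/130877) since 130877 mod 4 = 1, 920227 mod 4 = 3; sign now +1
(920227/130877) = (4088/130877)   [reduce mod 130877]
4088 = 2^3·511; (2/130877) = -1 since 130877 mod 8 = 5, so (4088/130877) = (-1)^3·(511/130877); sign now -1
reciprocity: (511/130877) = +1·(130877/511) since 511 mod 4 = 3, 130877 mod 4 = 1; sign now -1
(130877/511) = (61/511)   [reduce mod 511]
reciprocity: (61/511) = +1·(511/61) since 61 mod 4 = 1, 511 mod 4 = 3; sign now -1
(511/61) = (23/61)   [reduce mod 61]
reciprocity: (23/61) = +1·(61/23) since 23 mod 4 = 3, 61 mod 4 = 1; sign now -1
(61/23) = (15/23)   [reduce mod 23]
reciprocity: (15/23) = -1·(23/15) since 15 mod 4 = 3, 23 mod 4 = 3; sign now +1
(23/15) = (8/15)   [reduce mod 15]
8 = 2^3·1; (2/15) = +1 since 15 mod 8 = 7, so (8/15) = (+1)^3·(1/15); sign now +1
(1/15) = 1; final value = sign = +1

1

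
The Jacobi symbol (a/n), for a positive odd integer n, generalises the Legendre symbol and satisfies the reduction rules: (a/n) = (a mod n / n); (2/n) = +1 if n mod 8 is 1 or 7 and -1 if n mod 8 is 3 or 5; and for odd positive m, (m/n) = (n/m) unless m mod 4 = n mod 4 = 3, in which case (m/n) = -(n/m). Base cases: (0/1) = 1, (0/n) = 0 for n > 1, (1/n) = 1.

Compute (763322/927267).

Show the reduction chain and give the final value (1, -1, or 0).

factor out 2^1: 763322 = 2^1·381661; with 927267 mod 8 = 3, (2/927267) = -1; sign now -1; continue with (381661/927267)
flip (381661/927267) -> (927267/381661): both odd, 381661 mod 4 = 1, 927267 mod 4 = 3, so the flip contributes +1; sign now -1
(927267/381661): 927267 mod 381661 = 163945, so (927267/381661) = (163945/381661)
flip (163945/381661) -> (381661/163945): both odd, 163945 mod 4 = 1, 381661 mod 4 = 1, so the flip contributes +1; sign now -1
(381661/163945): 381661 mod 163945 = 53771, so (381661/163945) = (53771/163945)
flip (53771/163945) -> (163945/53771): both odd, 53771 mod 4 = 3, 163945 mod 4 = 1, so the flip contributes +1; sign now -1
(163945/53771): 163945 mod 53771 = 2632, so (163945/53771) = (2632/53771)
factor out 2^3: 2632 = 2^3·329; with 53771 mod 8 = 3, (2/53771) = -1; sign now +1; continue with (329/53771)
flip (329/53771) -> (53771/329): both odd, 329 mod 4 = 1, 53771 mod 4 = 3, so the flip contributes +1; sign now +1
(53771/329): 53771 mod 329 = 144, so (53771/329) = (144/329)
factor out 2^4: 144 = 2^4·9; with 329 mod 8 = 1, (2/329) = +1; sign now +1; continue with (9/329)
flip (9/329) -> (329/9): both odd, 9 mod 4 = 1, 329 mod 4 = 1, so the flip contributes +1; sign now +1
(329/9): 329 mod 9 = 5, so (329/9) = (5/9)
flip (5/9) -> (9/5): both odd, 5 mod 4 = 1, 9 mod 4 = 1, so the flip contributes +1; sign now +1
(9/5): 9 mod 5 = 4, so (9/5) = (4/5)
factor out 2^2: 4 = 2^2·1; with 5 mod 8 = 5, (2/5) = -1; sign now +1; continue with (1/5)
reached (1/5) = 1, so the symbol is +1

1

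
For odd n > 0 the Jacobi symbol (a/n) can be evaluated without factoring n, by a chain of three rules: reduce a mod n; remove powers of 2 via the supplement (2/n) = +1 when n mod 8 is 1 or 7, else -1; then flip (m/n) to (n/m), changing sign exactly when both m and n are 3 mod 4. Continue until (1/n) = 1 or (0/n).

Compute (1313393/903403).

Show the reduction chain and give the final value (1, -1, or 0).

-1

(1313393/903403) = (409990/903403)   [reduce mod 903403]
409990 = 2^1·204995; (2/903403) = -1 since 903403 mod 8 = 3, so (409990/903403) = (-1)^1·(204995/903403); sign now -1
reciprocity: (204995/903403) = -1·(903403/204995) since 204995 mod 4 = 3, 903403 mod 4 = 3; sign now +1
(903403/204995) = (83423/204995)   [reduce mod 204995]
reciprocity: (83423/204995) = -1·(204995/83423) since 83423 mod 4 = 3, 204995 mod 4 = 3; sign now -1
(204995/83423) = (38149/83423)   [reduce mod 83423]
reciprocity: (38149/83423) = +1·(83423/38149) since 38149 mod 4 = 1, 83423 mod 4 = 3; sign now -1
(83423/38149) = (7125/38149)   [reduce mod 38149]
reciprocity: (7125/38149) = +1·(38149/7125) since 7125 mod 4 = 1, 38149 mod 4 = 1; sign now -1
(38149/7125) = (2524/7125)   [reduce mod 7125]
2524 = 2^2·631; (2/7125) = -1 since 7125 mod 8 = 5, so (2524/7125) = (-1)^2·(631/7125); sign now -1
reciprocity: (631/7125) = +1·(7125/631) since 631 mod 4 = 3, 7125 mod 4 = 1; sign now -1
(7125/631) = (184/631)   [reduce mod 631]
184 = 2^3·23; (2/631) = +1 since 631 mod 8 = 7, so (184/631) = (+1)^3·(23/631); sign now -1
reciprocity: (23/631) = -1·(631/23) since 23 mod 4 = 3, 631 mod 4 = 3; sign now +1
(631/23) = (10/23)   [reduce mod 23]
10 = 2^1·5; (2/23) = +1 since 23 mod 8 = 7, so (10/23) = (+1)^1·(5/23); sign now +1
reciprocity: (5/23) = +1·(23/5) since 5 mod 4 = 1, 23 mod 4 = 3; sign now +1
(23/5) = (3/5)   [reduce mod 5]
reciprocity: (3/5) = +1·(5/3) since 3 mod 4 = 3, 5 mod 4 = 1; sign now +1
(5/3) = (2/3)   [reduce mod 3]
2 = 2^1·1; (2/3) = -1 since 3 mod 8 = 3, so (2/3) = (-1)^1·(1/3); sign now -1
(1/3) = 1; final value = sign = -1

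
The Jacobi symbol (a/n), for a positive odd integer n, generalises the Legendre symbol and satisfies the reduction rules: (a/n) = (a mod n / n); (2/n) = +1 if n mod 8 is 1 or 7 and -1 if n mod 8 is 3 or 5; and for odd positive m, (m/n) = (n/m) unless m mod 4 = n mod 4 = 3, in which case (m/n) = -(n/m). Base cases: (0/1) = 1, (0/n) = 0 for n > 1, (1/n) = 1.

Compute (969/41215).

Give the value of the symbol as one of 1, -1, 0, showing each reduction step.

-1

reciprocity: (969/41215) = +1·(41215/969) since 969 mod 4 = 1, 41215 mod 4 = 3; sign now +1
(41215/969) = (517/969)   [reduce mod 969]
reciprocity: (517/969) = +1·(969/517) since 517 mod 4 = 1, 969 mod 4 = 1; sign now +1
(969/517) = (452/517)   [reduce mod 517]
452 = 2^2·113; (2/517) = -1 since 517 mod 8 = 5, so (452/517) = (-1)^2·(113/517); sign now +1
reciprocity: (113/517) = +1·(517/113) since 113 mod 4 = 1, 517 mod 4 = 1; sign now +1
(517/113) = (65/113)   [reduce mod 113]
reciprocity: (65/113) = +1·(113/65) since 65 mod 4 = 1, 113 mod 4 = 1; sign now +1
(113/65) = (48/65)   [reduce mod 65]
48 = 2^4·3; (2/65) = +1 since 65 mod 8 = 1, so (48/65) = (+1)^4·(3/65); sign now +1
reciprocity: (3/65) = +1·(65/3) since 3 mod 4 = 3, 65 mod 4 = 1; sign now +1
(65/3) = (2/3)   [reduce mod 3]
2 = 2^1·1; (2/3) = -1 since 3 mod 8 = 3, so (2/3) = (-1)^1·(1/3); sign now -1
(1/3) = 1; final value = sign = -1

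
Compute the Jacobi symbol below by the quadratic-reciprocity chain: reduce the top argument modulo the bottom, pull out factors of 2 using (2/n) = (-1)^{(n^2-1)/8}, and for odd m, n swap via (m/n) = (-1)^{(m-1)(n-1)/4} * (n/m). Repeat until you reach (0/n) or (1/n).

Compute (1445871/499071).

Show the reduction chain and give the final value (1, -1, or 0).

0

(1445871/499071): 1445871 mod 499071 = 447729, so (1445871/499071) = (447729/499071)
flip (447729/499071) -> (499071/447729): both odd, 447729 mod 4 = 1, 499071 mod 4 = 3, so the flip contributes +1; sign now +1
(499071/447729): 499071 mod 447729 = 51342, so (499071/447729) = (51342/447729)
factor out 2^1: 51342 = 2^1·25671; with 447729 mod 8 = 1, (2/447729) = +1; sign now +1; continue with (25671/447729)
flip (25671/447729) -> (447729/25671): both odd, 25671 mod 4 = 3, 447729 mod 4 = 1, so the flip contributes +1; sign now +1
(447729/25671): 447729 mod 25671 = 11322, so (447729/25671) = (11322/25671)
factor out 2^1: 11322 = 2^1·5661; with 25671 mod 8 = 7, (2/25671) = +1; sign now +1; continue with (5661/25671)
flip (5661/25671) -> (25671/5661): both odd, 5661 mod 4 = 1, 25671 mod 4 = 3, so the flip contributes +1; sign now +1
(25671/5661): 25671 mod 5661 = 3027, so (25671/5661) = (3027/5661)
flip (3027/5661) -> (5661/3027): both odd, 3027 mod 4 = 3, 5661 mod 4 = 1, so the flip contributes +1; sign now +1
(5661/3027): 5661 mod 3027 = 2634, so (5661/3027) = (2634/3027)
factor out 2^1: 2634 = 2^1·1317; with 3027 mod 8 = 3, (2/3027) = -1; sign now -1; continue with (1317/3027)
flip (1317/3027) -> (3027/1317): both odd, 1317 mod 4 = 1, 3027 mod 4 = 3, so the flip contributes +1; sign now -1
(3027/1317): 3027 mod 1317 = 393, so (3027/1317) = (393/1317)
flip (393/1317) -> (1317/393): both odd, 393 mod 4 = 1, 1317 mod 4 = 1, so the flip contributes +1; sign now -1
(1317/393): 1317 mod 393 = 138, so (1317/393) = (138/393)
factor out 2^1: 138 = 2^1·69; with 393 mod 8 = 1, (2/393) = +1; sign now -1; continue with (69/393)
flip (69/393) -> (393/69): both odd, 69 mod 4 = 1, 393 mod 4 = 1, so the flip contributes +1; sign now -1
(393/69): 393 mod 69 = 48, so (393/69) = (48/69)
factor out 2^4: 48 = 2^4·3; with 69 mod 8 = 5, (2/69) = -1; sign now -1; continue with (3/69)
flip (3/69) -> (69/3): both odd, 3 mod 4 = 3, 69 mod 4 = 1, so the flip contributes +1; sign now -1
(69/3): 69 mod 3 = 0, so (69/3) = (0/3)
reached (0/3); gcd(a, n) > 1, so (0/3) = 0 and the symbol is 0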